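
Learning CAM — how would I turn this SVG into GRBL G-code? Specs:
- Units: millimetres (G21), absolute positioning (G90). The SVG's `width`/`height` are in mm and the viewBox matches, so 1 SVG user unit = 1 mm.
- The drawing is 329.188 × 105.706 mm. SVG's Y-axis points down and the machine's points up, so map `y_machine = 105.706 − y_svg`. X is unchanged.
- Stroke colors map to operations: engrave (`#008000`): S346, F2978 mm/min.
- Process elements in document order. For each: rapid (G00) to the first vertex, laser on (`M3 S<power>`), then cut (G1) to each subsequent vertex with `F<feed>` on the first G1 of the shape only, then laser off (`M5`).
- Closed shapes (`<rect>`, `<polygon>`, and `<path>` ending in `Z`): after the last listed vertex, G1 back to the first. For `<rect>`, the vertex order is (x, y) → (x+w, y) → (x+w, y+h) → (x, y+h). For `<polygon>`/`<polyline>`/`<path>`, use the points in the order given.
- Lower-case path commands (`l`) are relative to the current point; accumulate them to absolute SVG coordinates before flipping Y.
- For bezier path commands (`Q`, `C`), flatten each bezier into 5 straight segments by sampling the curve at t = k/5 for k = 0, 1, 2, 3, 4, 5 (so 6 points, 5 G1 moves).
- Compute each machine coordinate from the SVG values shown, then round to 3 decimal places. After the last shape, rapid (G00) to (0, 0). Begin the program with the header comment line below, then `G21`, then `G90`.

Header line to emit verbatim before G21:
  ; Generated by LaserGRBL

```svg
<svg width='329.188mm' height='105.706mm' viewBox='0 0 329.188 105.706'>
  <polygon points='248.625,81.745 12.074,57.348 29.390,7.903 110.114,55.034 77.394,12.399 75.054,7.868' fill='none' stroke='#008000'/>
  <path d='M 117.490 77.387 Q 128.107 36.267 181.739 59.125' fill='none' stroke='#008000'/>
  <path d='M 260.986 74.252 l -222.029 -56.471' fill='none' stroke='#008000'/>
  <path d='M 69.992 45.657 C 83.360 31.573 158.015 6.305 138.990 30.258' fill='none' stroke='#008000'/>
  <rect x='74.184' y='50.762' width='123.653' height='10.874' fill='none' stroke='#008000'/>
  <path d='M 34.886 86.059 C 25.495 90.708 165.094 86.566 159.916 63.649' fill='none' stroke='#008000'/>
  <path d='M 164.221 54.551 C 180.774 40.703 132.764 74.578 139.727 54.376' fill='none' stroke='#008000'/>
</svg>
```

; Generated by LaserGRBL
G21
G90
G00 X248.625 Y23.961
M3 S346
G1 X12.074 Y48.358 F2978
G1 X29.390 Y97.803
G1 X110.114 Y50.672
G1 X77.394 Y93.307
G1 X75.054 Y97.838
G1 X248.625 Y23.961
M5
G00 X117.490 Y28.319
M3 S346
G1 X123.457 Y42.208 F2978
G1 X132.866 Y50.979
G1 X145.716 Y54.631
G1 X162.007 Y53.165
G1 X181.739 Y46.581
M5
G00 X260.986 Y31.454
M3 S346
G1 X38.957 Y87.925 F2978
M5
G00 X69.992 Y60.049
M3 S346
G1 X84.128 Y69.358 F2978
G1 X105.533 Y78.452
G1 X126.771 Y84.431
G1 X140.403 Y84.397
G1 X138.990 Y75.448
M5
G00 X74.184 Y54.944
M3 S346
G1 X197.837 Y54.944 F2978
G1 X197.837 Y44.070
G1 X74.184 Y44.070
G1 X74.184 Y54.944
M5
G00 X34.886 Y19.647
M3 S346
G1 X44.780 Y17.992 F2978
G1 X76.331 Y18.927
G1 X115.438 Y22.930
G1 X148.000 Y30.480
G1 X159.916 Y42.057
M5
G00 X164.221 Y51.155
M3 S346
G1 X167.362 Y54.551 F2978
G1 X160.745 Y51.381
G1 X150.108 Y46.529
G1 X141.190 Y44.884
G1 X139.727 Y51.330
M5
G00 X0.000 Y0.000

Since the viewBox matches the mm dimensions, user units are millimetres directly. The only transform is the Y-flip y_m = 105.706 − y_svg.

Shape 1 is a closed polygon drawn with `<polygon>`. Its stroke #008000 means engrave at S346, F2978. After flipping Y the toolpath is (248.625,23.961) → (12.074,48.358) → (29.390,97.803) → (110.114,50.672) → (77.394,93.307) → (75.054,97.838) → (248.625,23.961), returning to the start.

Shape 2 is a quadratic bezier drawn with `<path>`. Its stroke #008000 means engrave at S346, F2978. After flipping Y the toolpath is (117.490,28.319) → (123.457,42.208) → (132.866,50.979) → (145.716,54.631) → (162.007,53.165) → (181.739,46.581).

Shape 3 is a line segment drawn with `<path>`. Its stroke #008000 means engrave at S346, F2978. After flipping Y the toolpath is (260.986,31.454) → (38.957,87.925).

Shape 4 is a cubic bezier drawn with `<path>`. Its stroke #008000 means engrave at S346, F2978. After flipping Y the toolpath is (69.992,60.049) → (84.128,69.358) → (105.533,78.452) → (126.771,84.431) → (140.403,84.397) → (138.990,75.448).

Shape 5 is a rectangle drawn with `<rect>`. Its stroke #008000 means engrave at S346, F2978. After flipping Y the toolpath is (74.184,54.944) → (197.837,54.944) → (197.837,44.070) → (74.184,44.070) → (74.184,54.944), returning to the start.

Shape 6 is a cubic bezier drawn with `<path>`. Its stroke #008000 means engrave at S346, F2978. After flipping Y the toolpath is (34.886,19.647) → (44.780,17.992) → (76.331,18.927) → (115.438,22.930) → (148.000,30.480) → (159.916,42.057).

Shape 7 is a cubic bezier drawn with `<path>`. Its stroke #008000 means engrave at S346, F2978. After flipping Y the toolpath is (164.221,51.155) → (167.362,54.551) → (160.745,51.381) → (150.108,46.529) → (141.190,44.884) → (139.727,51.330).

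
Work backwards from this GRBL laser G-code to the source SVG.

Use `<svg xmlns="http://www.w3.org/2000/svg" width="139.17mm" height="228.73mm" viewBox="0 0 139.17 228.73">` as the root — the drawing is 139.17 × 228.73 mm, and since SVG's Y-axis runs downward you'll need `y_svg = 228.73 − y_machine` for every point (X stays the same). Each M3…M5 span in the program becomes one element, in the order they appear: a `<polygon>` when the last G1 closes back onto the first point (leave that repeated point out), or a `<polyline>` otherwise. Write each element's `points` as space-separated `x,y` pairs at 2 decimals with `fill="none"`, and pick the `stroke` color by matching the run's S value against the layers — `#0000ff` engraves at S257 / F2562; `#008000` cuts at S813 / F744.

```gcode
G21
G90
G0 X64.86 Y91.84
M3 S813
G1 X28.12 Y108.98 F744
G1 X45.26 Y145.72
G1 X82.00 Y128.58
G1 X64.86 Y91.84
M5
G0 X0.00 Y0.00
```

<svg xmlns="http://www.w3.org/2000/svg" width="139.17mm" height="228.73mm" viewBox="0 0 139.17 228.73">
  <polygon points="64.86,136.89 28.12,119.75 45.26,83.01 82.00,100.15" fill="none" stroke="#008000"/>
</svg>

Each laser-on run becomes one SVG element. Flip Y back into SVG space with y_svg = 228.73 − y_machine. Every run uses S813, so all elements get stroke `#008000` (cut).

Run 1: The run returns to its start, so emit a `<polygon>` with points (Y-flipped): 64.86,136.89 28.12,119.75 45.26,83.01 82.00,100.15.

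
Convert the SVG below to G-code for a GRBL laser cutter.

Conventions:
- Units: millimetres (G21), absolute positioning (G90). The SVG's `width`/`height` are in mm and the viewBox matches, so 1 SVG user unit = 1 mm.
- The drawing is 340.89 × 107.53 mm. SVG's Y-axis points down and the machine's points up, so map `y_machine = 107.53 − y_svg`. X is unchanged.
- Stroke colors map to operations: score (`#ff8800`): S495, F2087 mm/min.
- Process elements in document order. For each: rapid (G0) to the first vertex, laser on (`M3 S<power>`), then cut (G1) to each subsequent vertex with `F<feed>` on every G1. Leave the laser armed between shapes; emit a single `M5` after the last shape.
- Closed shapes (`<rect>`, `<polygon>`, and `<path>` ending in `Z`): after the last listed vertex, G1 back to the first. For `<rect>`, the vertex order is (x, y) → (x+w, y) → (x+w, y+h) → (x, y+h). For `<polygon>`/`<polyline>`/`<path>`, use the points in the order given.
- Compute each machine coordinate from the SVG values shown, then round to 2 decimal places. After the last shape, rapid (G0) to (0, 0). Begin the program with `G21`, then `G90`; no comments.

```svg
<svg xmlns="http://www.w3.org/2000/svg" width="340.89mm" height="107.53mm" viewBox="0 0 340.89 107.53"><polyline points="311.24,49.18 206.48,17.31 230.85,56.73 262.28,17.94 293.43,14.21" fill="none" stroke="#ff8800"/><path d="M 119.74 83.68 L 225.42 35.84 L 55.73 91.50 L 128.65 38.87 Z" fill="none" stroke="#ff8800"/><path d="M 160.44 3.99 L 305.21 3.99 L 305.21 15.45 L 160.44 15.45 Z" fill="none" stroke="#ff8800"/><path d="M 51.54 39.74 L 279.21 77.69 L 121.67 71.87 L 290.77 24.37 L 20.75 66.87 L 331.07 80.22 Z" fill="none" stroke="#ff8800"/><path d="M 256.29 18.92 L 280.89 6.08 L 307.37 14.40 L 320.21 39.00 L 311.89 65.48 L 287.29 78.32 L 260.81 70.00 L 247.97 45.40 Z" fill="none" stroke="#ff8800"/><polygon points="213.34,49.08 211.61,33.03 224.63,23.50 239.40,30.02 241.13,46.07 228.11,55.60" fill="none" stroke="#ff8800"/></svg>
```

G21
G90
G0 X311.24 Y58.35
M3 S495
G1 X206.48 Y90.22 F2087
G1 X230.85 Y50.80 F2087
G1 X262.28 Y89.59 F2087
G1 X293.43 Y93.32 F2087
G0 X119.74 Y23.85
M3 S495
G1 X225.42 Y71.69 F2087
G1 X55.73 Y16.03 F2087
G1 X128.65 Y68.66 F2087
G1 X119.74 Y23.85 F2087
G0 X160.44 Y103.54
M3 S495
G1 X305.21 Y103.54 F2087
G1 X305.21 Y92.08 F2087
G1 X160.44 Y92.08 F2087
G1 X160.44 Y103.54 F2087
G0 X51.54 Y67.79
M3 S495
G1 X279.21 Y29.84 F2087
G1 X121.67 Y35.66 F2087
G1 X290.77 Y83.16 F2087
G1 X20.75 Y40.66 F2087
G1 X331.07 Y27.31 F2087
G1 X51.54 Y67.79 F2087
G0 X256.29 Y88.61
M3 S495
G1 X280.89 Y101.45 F2087
G1 X307.37 Y93.13 F2087
G1 X320.21 Y68.53 F2087
G1 X311.89 Y42.05 F2087
G1 X287.29 Y29.21 F2087
G1 X260.81 Y37.53 F2087
G1 X247.97 Y62.13 F2087
G1 X256.29 Y88.61 F2087
G0 X213.34 Y58.45
M3 S495
G1 X211.61 Y74.50 F2087
G1 X224.63 Y84.03 F2087
G1 X239.40 Y77.51 F2087
G1 X241.13 Y61.46 F2087
G1 X228.11 Y51.93 F2087
G1 X213.34 Y58.45 F2087
M5
G0 X0.00 Y0.00

1 u = 1 mm; y_m = 107.53 − y.

[1] `<polyline>` open polyline, #ff8800→score S495 F2087: (311.24,58.35) → (206.48,90.22) → (230.85,50.80) → (262.28,89.59) → (293.43,93.32)

[2] `<path>` closed polygon, #ff8800→score S495 F2087: (119.74,23.85) → (225.42,71.69) → (55.73,16.03) → (128.65,68.66) → (119.74,23.85) (closed)

[3] `<path>` rectangle, #ff8800→score S495 F2087: (160.44,103.54) → (305.21,103.54) → (305.21,92.08) → (160.44,92.08) → (160.44,103.54) (closed)

[4] `<path>` closed polygon, #ff8800→score S495 F2087: (51.54,67.79) → (279.21,29.84) → (121.67,35.66) → (290.77,83.16) → (20.75,40.66) → (331.07,27.31) → (51.54,67.79) (closed)

[5] `<path>` regular polygon, #ff8800→score S495 F2087: (256.29,88.61) → (280.89,101.45) → (307.37,93.13) → (320.21,68.53) → (311.89,42.05) → (287.29,29.21) → (260.81,37.53) → (247.97,62.13) → (256.29,88.61) (closed)

[6] `<polygon>` regular polygon, #ff8800→score S495 F2087: (213.34,58.45) → (211.61,74.50) → (224.63,84.03) → (239.40,77.51) → (241.13,61.46) → (228.11,51.93) → (213.34,58.45) (closed)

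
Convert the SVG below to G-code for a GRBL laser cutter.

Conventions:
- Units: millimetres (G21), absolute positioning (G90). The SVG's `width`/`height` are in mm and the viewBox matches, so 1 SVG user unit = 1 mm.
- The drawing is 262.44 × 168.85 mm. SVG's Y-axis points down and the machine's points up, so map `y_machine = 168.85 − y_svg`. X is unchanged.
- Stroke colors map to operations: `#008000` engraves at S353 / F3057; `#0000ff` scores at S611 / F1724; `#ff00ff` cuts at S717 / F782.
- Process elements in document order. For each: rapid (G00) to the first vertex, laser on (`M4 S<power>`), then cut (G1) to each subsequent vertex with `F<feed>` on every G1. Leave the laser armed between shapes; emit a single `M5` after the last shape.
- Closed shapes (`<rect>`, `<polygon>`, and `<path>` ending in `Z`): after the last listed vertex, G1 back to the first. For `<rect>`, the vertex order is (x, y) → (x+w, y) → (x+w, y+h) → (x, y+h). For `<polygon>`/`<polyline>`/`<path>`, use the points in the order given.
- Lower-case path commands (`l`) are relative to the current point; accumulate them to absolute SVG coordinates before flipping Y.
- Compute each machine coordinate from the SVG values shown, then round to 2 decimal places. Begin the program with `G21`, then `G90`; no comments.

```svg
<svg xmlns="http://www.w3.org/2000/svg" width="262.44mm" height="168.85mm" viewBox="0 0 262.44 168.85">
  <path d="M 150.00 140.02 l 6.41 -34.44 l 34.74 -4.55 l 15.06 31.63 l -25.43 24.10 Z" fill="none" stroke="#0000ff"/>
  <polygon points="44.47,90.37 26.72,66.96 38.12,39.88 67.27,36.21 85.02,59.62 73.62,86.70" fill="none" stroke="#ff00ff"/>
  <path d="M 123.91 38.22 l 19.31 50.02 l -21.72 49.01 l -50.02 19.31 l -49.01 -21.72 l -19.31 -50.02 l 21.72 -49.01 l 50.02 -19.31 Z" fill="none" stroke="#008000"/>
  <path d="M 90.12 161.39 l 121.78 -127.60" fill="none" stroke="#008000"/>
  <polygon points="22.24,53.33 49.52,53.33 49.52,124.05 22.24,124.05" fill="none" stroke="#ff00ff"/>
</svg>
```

G21
G90
G00 X150.00 Y28.83
M4 S611
G1 X156.41 Y63.27 F1724
G1 X191.15 Y67.82 F1724
G1 X206.21 Y36.19 F1724
G1 X180.78 Y12.09 F1724
G1 X150.00 Y28.83 F1724
G00 X44.47 Y78.48
M4 S717
G1 X26.72 Y101.89 F782
G1 X38.12 Y128.97 F782
G1 X67.27 Y132.64 F782
G1 X85.02 Y109.23 F782
G1 X73.62 Y82.15 F782
G1 X44.47 Y78.48 F782
G00 X123.91 Y130.63
M4 S353
G1 X143.22 Y80.61 F3057
G1 X121.50 Y31.60 F3057
G1 X71.48 Y12.29 F3057
G1 X22.47 Y34.01 F3057
G1 X3.16 Y84.03 F3057
G1 X24.88 Y133.04 F3057
G1 X74.90 Y152.35 F3057
G1 X123.91 Y130.63 F3057
G00 X90.12 Y7.46
M4 S353
G1 X211.90 Y135.06 F3057
G00 X22.24 Y115.52
M4 S717
G1 X49.52 Y115.52 F782
G1 X49.52 Y44.80 F782
G1 X22.24 Y44.80 F782
G1 X22.24 Y115.52 F782
M5

1 u = 1 mm; y_m = 168.85 − y.

[1] `<path>` regular polygon, #0000ff→score S611 F1724: (150.00,28.83) → (156.41,63.27) → (191.15,67.82) → (206.21,36.19) → (180.78,12.09) → (150.00,28.83) (closed)

[2] `<polygon>` regular polygon, #ff00ff→cut S717 F782: (44.47,78.48) → (26.72,101.89) → (38.12,128.97) → (67.27,132.64) → (85.02,109.23) → (73.62,82.15) → (44.47,78.48) (closed)

[3] `<path>` regular polygon, #008000→engrave S353 F3057: (123.91,130.63) → (143.22,80.61) → (121.50,31.60) → (71.48,12.29) → (22.47,34.01) → (3.16,84.03) → (24.88,133.04) → (74.90,152.35) → (123.91,130.63) (closed)

[4] `<path>` line segment, #008000→engrave S353 F3057: (90.12,7.46) → (211.90,135.06)

[5] `<polygon>` rectangle, #ff00ff→cut S717 F782: (22.24,115.52) → (49.52,115.52) → (49.52,44.80) → (22.24,44.80) → (22.24,115.52) (closed)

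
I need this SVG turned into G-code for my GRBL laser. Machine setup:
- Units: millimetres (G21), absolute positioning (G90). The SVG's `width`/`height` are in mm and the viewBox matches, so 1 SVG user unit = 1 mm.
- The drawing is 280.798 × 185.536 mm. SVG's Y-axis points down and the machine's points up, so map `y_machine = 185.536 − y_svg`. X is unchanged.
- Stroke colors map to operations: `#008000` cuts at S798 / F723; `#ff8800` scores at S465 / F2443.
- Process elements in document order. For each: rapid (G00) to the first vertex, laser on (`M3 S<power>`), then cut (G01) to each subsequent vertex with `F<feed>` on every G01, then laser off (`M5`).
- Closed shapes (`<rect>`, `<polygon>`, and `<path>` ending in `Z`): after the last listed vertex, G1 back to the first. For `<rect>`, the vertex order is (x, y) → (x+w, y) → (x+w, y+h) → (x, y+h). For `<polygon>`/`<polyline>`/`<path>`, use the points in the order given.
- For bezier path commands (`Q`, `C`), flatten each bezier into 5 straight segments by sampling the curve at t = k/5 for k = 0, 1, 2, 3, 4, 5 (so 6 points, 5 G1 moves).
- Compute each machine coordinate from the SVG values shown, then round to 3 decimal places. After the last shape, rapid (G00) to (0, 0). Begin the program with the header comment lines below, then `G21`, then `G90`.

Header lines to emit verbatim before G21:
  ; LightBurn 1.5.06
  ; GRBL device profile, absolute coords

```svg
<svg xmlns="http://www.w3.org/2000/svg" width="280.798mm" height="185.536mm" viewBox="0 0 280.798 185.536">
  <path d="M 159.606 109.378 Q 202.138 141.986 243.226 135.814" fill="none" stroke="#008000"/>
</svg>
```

viewBox `0 0 280.798 185.536` with mm width/height → 1 unit = 1 mm. Flip: y_m = 185.536 − y_svg.

**Shape 1** — `<path>` quadratic bezier, stroke `#008000` → cut (S798, F723). Control points (SVG): P0=(159.606,109.378), P1=(202.138,141.986), P2=(243.226,135.814); sampled at t=k/5. Machine vertices: (159.606,76.158) → (176.561,64.666) → (193.401,56.276) → (210.125,50.989) → (226.733,48.804) → (243.226,49.722). Open path.

; LightBurn 1.5.06
; GRBL device profile, absolute coords
G21
G90
G00 X159.606 Y76.158
M3 S798
G01 X176.561 Y64.666 F723
G01 X193.401 Y56.276 F723
G01 X210.125 Y50.989 F723
G01 X226.733 Y48.804 F723
G01 X243.226 Y49.722 F723
M5
G00 X0.000 Y0.000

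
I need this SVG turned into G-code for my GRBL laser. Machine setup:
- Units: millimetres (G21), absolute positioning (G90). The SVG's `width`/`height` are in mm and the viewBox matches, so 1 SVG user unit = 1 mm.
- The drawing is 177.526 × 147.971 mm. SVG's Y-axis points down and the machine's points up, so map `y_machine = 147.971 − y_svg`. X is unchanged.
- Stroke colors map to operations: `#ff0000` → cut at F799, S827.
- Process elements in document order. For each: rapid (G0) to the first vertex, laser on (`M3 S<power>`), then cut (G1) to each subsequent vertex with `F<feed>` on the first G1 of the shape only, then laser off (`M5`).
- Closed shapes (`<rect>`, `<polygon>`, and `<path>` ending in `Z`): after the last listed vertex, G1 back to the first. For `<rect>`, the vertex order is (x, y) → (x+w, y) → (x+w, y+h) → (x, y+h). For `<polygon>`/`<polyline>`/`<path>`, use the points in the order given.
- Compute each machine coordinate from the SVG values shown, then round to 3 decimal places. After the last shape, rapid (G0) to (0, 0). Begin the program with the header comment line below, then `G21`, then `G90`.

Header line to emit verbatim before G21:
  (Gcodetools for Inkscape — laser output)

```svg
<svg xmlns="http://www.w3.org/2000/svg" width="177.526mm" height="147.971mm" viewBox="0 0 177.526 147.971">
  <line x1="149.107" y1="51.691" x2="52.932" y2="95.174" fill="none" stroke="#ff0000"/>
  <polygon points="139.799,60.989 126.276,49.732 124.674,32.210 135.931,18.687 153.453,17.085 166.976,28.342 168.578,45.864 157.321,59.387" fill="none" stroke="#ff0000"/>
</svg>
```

(Gcodetools for Inkscape — laser output)
G21
G90
G0 X149.107 Y96.280
M3 S827
G1 X52.932 Y52.797 F799
M5
G0 X139.799 Y86.982
M3 S827
G1 X126.276 Y98.239 F799
G1 X124.674 Y115.761
G1 X135.931 Y129.284
G1 X153.453 Y130.886
G1 X166.976 Y119.629
G1 X168.578 Y102.107
G1 X157.321 Y88.584
G1 X139.799 Y86.982
M5
G0 X0.000 Y0.000

viewBox `0 0 177.526 147.971` with mm width/height → 1 unit = 1 mm. Flip: y_m = 147.971 − y_svg.

**Shape 1** — `<line>` line segment, stroke `#ff0000` → cut (S827, F799). Machine vertices: (149.107,96.280) → (52.932,52.797). Open path.

**Shape 2** — `<polygon>` regular polygon, stroke `#ff0000` → cut (S827, F799). Machine vertices: (139.799,86.982) → (126.276,98.239) → (124.674,115.761) → (135.931,129.284) → (153.453,130.886) → (166.976,119.629) → (168.578,102.107) → (157.321,88.584) → (139.799,86.982). Closed: final G1 returns to the first vertex.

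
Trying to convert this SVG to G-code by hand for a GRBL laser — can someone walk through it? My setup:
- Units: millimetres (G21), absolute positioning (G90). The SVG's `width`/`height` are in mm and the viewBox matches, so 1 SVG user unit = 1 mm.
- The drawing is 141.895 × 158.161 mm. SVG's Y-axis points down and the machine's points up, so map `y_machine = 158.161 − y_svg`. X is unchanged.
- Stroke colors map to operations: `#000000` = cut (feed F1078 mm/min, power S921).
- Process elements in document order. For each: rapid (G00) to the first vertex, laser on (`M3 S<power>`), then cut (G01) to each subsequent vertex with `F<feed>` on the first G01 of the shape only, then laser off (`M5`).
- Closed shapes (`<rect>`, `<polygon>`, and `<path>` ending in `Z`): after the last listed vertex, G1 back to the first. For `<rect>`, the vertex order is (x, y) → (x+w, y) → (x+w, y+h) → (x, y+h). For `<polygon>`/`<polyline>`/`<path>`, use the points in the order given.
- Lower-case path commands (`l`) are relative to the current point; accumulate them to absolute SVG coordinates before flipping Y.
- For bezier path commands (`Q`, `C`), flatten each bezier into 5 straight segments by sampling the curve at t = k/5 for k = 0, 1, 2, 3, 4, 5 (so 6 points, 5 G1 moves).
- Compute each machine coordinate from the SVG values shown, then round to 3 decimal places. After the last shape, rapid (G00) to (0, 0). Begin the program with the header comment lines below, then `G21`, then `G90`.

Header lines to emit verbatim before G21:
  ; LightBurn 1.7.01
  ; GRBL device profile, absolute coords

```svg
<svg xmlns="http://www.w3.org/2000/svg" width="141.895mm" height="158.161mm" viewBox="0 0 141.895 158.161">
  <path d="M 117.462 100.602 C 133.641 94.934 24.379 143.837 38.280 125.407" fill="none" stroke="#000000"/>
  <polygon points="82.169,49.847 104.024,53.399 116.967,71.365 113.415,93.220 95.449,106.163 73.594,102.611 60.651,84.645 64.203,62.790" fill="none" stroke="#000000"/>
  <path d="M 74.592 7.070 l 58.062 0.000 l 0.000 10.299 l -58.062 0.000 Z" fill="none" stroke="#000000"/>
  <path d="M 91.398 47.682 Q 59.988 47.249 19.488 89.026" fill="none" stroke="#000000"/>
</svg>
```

1 u = 1 mm; y_m = 158.161 − y.

[1] `<path>` cubic bezier, #000000→cut S921 F1078: (117.462,57.559) → (114.105,55.387) → (92.576,45.968) → (64.806,35.156) → (42.730,28.801) → (38.280,32.754)

[2] `<polygon>` regular polygon, #000000→cut S921 F1078: (82.169,108.314) → (104.024,104.762) → (116.967,86.796) → (113.415,64.941) → (95.449,51.998) → (73.594,55.550) → (60.651,73.516) → (64.203,95.371) → (82.169,108.314) (closed)

[3] `<path>` rectangle, #000000→cut S921 F1078: (74.592,151.091) → (132.654,151.091) → (132.654,140.792) → (74.592,140.792) → (74.592,151.091) (closed)

[4] `<path>` quadratic bezier, #000000→cut S921 F1078: (91.398,110.479) → (78.470,108.964) → (64.816,104.072) → (50.434,95.803) → (35.324,84.157) → (19.488,69.135)

; LightBurn 1.7.01
; GRBL device profile, absolute coords
G21
G90
G00 X117.462 Y57.559
M3 S921
G01 X114.105 Y55.387 F1078
G01 X92.576 Y45.968
G01 X64.806 Y35.156
G01 X42.730 Y28.801
G01 X38.280 Y32.754
M5
G00 X82.169 Y108.314
M3 S921
G01 X104.024 Y104.762 F1078
G01 X116.967 Y86.796
G01 X113.415 Y64.941
G01 X95.449 Y51.998
G01 X73.594 Y55.550
G01 X60.651 Y73.516
G01 X64.203 Y95.371
G01 X82.169 Y108.314
M5
G00 X74.592 Y151.091
M3 S921
G01 X132.654 Y151.091 F1078
G01 X132.654 Y140.792
G01 X74.592 Y140.792
G01 X74.592 Y151.091
M5
G00 X91.398 Y110.479
M3 S921
G01 X78.470 Y108.964 F1078
G01 X64.816 Y104.072
G01 X50.434 Y95.803
G01 X35.324 Y84.157
G01 X19.488 Y69.135
M5
G00 X0.000 Y0.000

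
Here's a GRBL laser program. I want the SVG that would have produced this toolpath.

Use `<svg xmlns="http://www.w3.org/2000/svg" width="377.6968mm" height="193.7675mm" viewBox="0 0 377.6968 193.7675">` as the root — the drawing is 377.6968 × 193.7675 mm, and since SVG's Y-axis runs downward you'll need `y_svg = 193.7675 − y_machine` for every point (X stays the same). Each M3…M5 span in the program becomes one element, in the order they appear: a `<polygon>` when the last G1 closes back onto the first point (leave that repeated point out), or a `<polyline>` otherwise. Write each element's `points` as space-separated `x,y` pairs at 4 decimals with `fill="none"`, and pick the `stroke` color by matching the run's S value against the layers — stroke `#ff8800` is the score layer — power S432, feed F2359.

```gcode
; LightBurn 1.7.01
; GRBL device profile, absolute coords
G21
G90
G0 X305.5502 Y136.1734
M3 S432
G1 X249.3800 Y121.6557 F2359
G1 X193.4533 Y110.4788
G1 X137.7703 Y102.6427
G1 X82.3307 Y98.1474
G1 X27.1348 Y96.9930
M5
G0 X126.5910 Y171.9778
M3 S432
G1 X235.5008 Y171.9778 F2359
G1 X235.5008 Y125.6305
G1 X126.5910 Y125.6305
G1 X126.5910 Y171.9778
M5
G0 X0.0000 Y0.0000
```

Each laser-on run becomes one SVG element. Flip Y back into SVG space with y_svg = 193.7675 − y_machine. Every run uses S432, so all elements get stroke `#ff8800` (score).

Run 1: The run is open, so emit a `<polyline>` with points (Y-flipped): 305.5502,57.5941 249.3800,72.1118 193.4533,83.2887 137.7703,91.1248 82.3307,95.6201 27.1348,96.7745.

Run 2: The run returns to its start, so emit a `<polygon>` with points (Y-flipped): 126.5910,21.7897 235.5008,21.7897 235.5008,68.1370 126.5910,68.1370.

<svg xmlns="http://www.w3.org/2000/svg" width="377.6968mm" height="193.7675mm" viewBox="0 0 377.6968 193.7675">
  <polyline points="305.5502,57.5941 249.3800,72.1118 193.4533,83.2887 137.7703,91.1248 82.3307,95.6201 27.1348,96.7745" fill="none" stroke="#ff8800"/>
  <polygon points="126.5910,21.7897 235.5008,21.7897 235.5008,68.1370 126.5910,68.1370" fill="none" stroke="#ff8800"/>
</svg>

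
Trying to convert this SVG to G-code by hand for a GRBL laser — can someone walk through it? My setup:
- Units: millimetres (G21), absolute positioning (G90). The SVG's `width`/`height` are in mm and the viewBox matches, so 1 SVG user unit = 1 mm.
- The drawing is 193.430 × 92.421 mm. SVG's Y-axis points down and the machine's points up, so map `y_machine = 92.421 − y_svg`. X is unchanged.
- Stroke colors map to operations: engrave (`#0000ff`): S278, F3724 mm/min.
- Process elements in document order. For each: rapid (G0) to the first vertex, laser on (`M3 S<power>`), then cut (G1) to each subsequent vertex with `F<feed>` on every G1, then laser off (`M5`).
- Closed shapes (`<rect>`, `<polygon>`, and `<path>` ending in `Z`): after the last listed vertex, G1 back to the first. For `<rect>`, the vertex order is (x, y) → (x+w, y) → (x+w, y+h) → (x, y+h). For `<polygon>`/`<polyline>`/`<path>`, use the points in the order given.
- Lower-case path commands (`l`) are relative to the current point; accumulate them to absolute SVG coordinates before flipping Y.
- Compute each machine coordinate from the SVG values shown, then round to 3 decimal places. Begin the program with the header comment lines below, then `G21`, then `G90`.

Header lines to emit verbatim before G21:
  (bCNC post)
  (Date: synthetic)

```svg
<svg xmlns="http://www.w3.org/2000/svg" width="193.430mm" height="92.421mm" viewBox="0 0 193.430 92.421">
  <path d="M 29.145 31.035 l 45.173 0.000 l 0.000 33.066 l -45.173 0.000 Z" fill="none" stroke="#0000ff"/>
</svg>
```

(bCNC post)
(Date: synthetic)
G21
G90
G0 X29.145 Y61.386
M3 S278
G1 X74.318 Y61.386 F3724
G1 X74.318 Y28.320 F3724
G1 X29.145 Y28.320 F3724
G1 X29.145 Y61.386 F3724
M5

1 u = 1 mm; y_m = 92.421 − y.

[1] `<path>` rectangle, #0000ff→engrave S278 F3724: (29.145,61.386) → (74.318,61.386) → (74.318,28.320) → (29.145,28.320) → (29.145,61.386) (closed)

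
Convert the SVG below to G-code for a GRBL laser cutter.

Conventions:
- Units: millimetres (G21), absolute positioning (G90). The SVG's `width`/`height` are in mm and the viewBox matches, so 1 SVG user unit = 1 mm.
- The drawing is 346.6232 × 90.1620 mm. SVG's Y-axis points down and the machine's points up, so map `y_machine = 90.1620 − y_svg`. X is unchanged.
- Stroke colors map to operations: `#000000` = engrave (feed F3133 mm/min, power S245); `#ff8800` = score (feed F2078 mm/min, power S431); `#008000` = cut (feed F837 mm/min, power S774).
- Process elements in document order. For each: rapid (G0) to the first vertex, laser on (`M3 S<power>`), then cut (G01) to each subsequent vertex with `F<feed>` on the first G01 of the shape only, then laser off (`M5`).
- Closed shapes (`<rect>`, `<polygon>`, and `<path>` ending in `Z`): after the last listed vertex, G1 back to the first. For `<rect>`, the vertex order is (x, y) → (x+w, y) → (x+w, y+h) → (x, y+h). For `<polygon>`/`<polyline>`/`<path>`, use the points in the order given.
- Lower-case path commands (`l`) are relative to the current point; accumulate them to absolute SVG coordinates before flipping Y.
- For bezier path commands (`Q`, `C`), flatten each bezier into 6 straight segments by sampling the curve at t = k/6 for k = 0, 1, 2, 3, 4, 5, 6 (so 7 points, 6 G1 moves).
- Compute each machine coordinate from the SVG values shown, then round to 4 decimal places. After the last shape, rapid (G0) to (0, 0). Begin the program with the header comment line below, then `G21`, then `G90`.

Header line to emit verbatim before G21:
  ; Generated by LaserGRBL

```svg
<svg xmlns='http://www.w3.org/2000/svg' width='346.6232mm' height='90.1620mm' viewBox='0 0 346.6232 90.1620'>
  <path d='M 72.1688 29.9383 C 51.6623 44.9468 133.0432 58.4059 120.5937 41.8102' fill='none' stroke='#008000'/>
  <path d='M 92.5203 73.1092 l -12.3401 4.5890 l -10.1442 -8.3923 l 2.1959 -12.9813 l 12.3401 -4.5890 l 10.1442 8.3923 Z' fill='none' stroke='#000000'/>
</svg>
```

; Generated by LaserGRBL
G21
G90
G0 X72.1688 Y60.2237
M3 S774
G01 X69.5001 Y52.9805 F837
G01 X78.3760 Y46.7874
G01 X93.3599 Y42.4362
G01 X109.0152 Y40.7186
G01 X119.9054 Y42.4265
G01 X120.5937 Y48.3518
M5
G0 X92.5203 Y17.0528
M3 S245
G01 X80.1802 Y12.4638 F3133
G01 X70.0360 Y20.8561
G01 X72.2319 Y33.8374
G01 X84.5720 Y38.4264
G01 X94.7162 Y30.0341
G01 X92.5203 Y17.0528
M5
G0 X0.0000 Y0.0000

viewBox `0 0 346.6232 90.1620` with mm width/height → 1 unit = 1 mm. Flip: y_m = 90.1620 − y_svg.

**Shape 1** — `<path>` cubic bezier, stroke `#008000` → cut (S774, F837). Control points (SVG): P0=(72.1688,29.9383), P1=(51.6623,44.9468), P2=(133.0432,58.4059), P3=(120.5937,41.8102); sampled at t=k/6. Machine vertices: (72.1688,60.2237) → (69.5001,52.9805) → (78.3760,46.7874) → (93.3599,42.4362) → (109.0152,40.7186) → (119.9054,42.4265) → (120.5937,48.3518). Open path.

**Shape 2** — `<path>` regular polygon, stroke `#000000` → engrave (S245, F3133). Machine vertices: (92.5203,17.0528) → (80.1802,12.4638) → (70.0360,20.8561) → (72.2319,33.8374) → (84.5720,38.4264) → (94.7162,30.0341) → (92.5203,17.0528). Closed: final G1 returns to the first vertex.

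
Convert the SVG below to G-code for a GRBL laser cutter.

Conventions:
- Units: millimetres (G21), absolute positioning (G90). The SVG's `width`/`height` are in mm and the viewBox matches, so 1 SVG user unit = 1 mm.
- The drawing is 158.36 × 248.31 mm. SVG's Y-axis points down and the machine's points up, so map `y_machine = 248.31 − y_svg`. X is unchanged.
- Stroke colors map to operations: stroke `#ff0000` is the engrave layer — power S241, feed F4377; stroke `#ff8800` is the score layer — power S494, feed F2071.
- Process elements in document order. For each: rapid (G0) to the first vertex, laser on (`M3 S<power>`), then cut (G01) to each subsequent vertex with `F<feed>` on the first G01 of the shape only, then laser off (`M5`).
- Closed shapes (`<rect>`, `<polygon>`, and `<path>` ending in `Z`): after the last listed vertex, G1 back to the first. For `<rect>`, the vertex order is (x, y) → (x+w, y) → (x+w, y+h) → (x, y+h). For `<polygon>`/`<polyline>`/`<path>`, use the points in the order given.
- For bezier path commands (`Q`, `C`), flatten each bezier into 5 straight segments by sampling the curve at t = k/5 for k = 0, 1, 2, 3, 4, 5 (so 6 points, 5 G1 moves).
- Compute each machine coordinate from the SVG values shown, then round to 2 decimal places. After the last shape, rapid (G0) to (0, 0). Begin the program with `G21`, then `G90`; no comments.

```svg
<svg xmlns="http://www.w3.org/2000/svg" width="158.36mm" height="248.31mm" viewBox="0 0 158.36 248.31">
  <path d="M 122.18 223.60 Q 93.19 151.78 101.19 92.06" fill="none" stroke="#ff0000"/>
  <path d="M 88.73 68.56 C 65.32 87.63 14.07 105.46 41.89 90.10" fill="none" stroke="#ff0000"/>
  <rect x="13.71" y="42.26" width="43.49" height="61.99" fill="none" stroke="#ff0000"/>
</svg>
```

Since the viewBox matches the mm dimensions, user units are millimetres directly. The only transform is the Y-flip y_m = 248.31 − y_svg.

Shape 1 is a quadratic bezier drawn with `<path>`. Its stroke #ff0000 means engrave at S241, F4377. After flipping Y the toolpath is (122.18,24.71) → (112.06,52.95) → (104.91,80.23) → (100.71,106.54) → (99.47,131.88) → (101.19,156.25).

Shape 2 is a cubic bezier drawn with `<path>`. Its stroke #ff0000 means engrave at S241, F4377. After flipping Y the toolpath is (88.73,179.75) → (72.20,168.71) → (54.12,159.51) → (39.62,153.66) → (33.83,152.72) → (41.89,158.21).

Shape 3 is a rectangle drawn with `<rect>`. Its stroke #ff0000 means engrave at S241, F4377. After flipping Y the toolpath is (13.71,206.05) → (57.20,206.05) → (57.20,144.06) → (13.71,144.06) → (13.71,206.05), returning to the start.

G21
G90
G0 X122.18 Y24.71
M3 S241
G01 X112.06 Y52.95 F4377
G01 X104.91 Y80.23
G01 X100.71 Y106.54
G01 X99.47 Y131.88
G01 X101.19 Y156.25
M5
G0 X88.73 Y179.75
M3 S241
G01 X72.20 Y168.71 F4377
G01 X54.12 Y159.51
G01 X39.62 Y153.66
G01 X33.83 Y152.72
G01 X41.89 Y158.21
M5
G0 X13.71 Y206.05
M3 S241
G01 X57.20 Y206.05 F4377
G01 X57.20 Y144.06
G01 X13.71 Y144.06
G01 X13.71 Y206.05
M5
G0 X0.00 Y0.00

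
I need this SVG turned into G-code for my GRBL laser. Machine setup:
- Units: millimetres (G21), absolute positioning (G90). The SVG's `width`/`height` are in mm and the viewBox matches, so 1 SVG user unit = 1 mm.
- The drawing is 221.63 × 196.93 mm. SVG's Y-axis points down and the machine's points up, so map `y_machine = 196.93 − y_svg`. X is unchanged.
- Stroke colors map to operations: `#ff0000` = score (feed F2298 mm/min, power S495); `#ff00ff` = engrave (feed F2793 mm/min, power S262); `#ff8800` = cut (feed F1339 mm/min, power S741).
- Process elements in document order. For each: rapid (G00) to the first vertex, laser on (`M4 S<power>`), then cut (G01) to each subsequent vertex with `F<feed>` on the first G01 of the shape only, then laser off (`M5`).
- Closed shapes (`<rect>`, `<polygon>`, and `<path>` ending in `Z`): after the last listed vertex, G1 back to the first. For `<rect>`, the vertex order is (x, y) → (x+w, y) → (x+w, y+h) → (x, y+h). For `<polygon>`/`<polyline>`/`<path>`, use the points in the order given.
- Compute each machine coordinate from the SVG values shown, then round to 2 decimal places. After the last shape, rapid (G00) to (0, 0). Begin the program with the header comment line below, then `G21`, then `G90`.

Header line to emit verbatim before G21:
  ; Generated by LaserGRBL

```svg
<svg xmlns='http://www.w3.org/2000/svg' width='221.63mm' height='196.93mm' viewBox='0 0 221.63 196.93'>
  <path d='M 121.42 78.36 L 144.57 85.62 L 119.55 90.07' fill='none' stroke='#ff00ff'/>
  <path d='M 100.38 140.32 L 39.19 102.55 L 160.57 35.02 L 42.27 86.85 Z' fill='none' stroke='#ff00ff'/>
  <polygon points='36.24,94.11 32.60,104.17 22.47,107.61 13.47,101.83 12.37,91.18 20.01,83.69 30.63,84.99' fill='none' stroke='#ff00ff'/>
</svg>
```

Since the viewBox matches the mm dimensions, user units are millimetres directly. The only transform is the Y-flip y_m = 196.93 − y_svg.

Shape 1 is a open polyline drawn with `<path>`. Its stroke #ff00ff means engrave at S262, F2793. After flipping Y the toolpath is (121.42,118.57) → (144.57,111.31) → (119.55,106.86).

Shape 2 is a closed polygon drawn with `<path>`. Its stroke #ff00ff means engrave at S262, F2793. After flipping Y the toolpath is (100.38,56.61) → (39.19,94.38) → (160.57,161.91) → (42.27,110.08) → (100.38,56.61), returning to the start.

Shape 3 is a regular polygon drawn with `<polygon>`. Its stroke #ff00ff means engrave at S262, F2793. After flipping Y the toolpath is (36.24,102.82) → (32.60,92.76) → (22.47,89.32) → (13.47,95.10) → (12.37,105.75) → (20.01,113.24) → (30.63,111.94) → (36.24,102.82), returning to the start.

; Generated by LaserGRBL
G21
G90
G00 X121.42 Y118.57
M4 S262
G01 X144.57 Y111.31 F2793
G01 X119.55 Y106.86
M5
G00 X100.38 Y56.61
M4 S262
G01 X39.19 Y94.38 F2793
G01 X160.57 Y161.91
G01 X42.27 Y110.08
G01 X100.38 Y56.61
M5
G00 X36.24 Y102.82
M4 S262
G01 X32.60 Y92.76 F2793
G01 X22.47 Y89.32
G01 X13.47 Y95.10
G01 X12.37 Y105.75
G01 X20.01 Y113.24
G01 X30.63 Y111.94
G01 X36.24 Y102.82
M5
G00 X0.00 Y0.00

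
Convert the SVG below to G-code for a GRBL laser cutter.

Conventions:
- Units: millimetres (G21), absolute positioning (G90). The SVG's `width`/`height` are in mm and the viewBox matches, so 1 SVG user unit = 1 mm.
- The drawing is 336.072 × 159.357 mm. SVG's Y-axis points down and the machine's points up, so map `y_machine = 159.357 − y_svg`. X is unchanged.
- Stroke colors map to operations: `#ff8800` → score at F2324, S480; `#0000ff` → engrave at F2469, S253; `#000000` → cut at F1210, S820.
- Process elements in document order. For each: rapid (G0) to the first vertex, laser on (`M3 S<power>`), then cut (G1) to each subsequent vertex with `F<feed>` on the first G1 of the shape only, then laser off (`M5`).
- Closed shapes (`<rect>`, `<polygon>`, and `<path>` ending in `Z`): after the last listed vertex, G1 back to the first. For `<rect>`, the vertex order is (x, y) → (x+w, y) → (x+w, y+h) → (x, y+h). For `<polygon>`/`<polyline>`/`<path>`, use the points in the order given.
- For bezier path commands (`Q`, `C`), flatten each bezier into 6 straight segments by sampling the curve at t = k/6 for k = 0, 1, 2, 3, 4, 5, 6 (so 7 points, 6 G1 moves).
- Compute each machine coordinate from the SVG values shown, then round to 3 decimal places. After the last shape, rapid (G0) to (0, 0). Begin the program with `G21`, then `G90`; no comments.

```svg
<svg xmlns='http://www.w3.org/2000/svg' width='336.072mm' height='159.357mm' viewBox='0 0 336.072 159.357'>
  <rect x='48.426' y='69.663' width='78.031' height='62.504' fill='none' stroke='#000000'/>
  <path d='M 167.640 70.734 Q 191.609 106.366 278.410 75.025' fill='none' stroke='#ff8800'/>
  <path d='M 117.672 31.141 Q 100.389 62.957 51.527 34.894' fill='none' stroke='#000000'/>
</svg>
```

1 u = 1 mm; y_m = 159.357 − y.

[1] `<rect>` rectangle, #000000→cut S820 F1210: (48.426,89.694) → (126.457,89.694) → (126.457,27.190) → (48.426,27.190) → (48.426,89.694) (closed)

[2] `<path>` quadratic bezier, #ff8800→score S480 F2324: (167.640,88.623) → (177.375,78.606) → (190.601,72.310) → (207.317,69.734) → (227.524,70.879) → (251.222,75.745) → (278.410,84.332)

[3] `<path>` quadratic bezier, #000000→cut S820 F1210: (117.672,128.216) → (111.034,119.274) → (102.641,113.659) → (92.494,111.370) → (80.593,112.408) → (66.937,116.772) → (51.527,124.463)

G21
G90
G0 X48.426 Y89.694
M3 S820
G1 X126.457 Y89.694 F1210
G1 X126.457 Y27.190
G1 X48.426 Y27.190
G1 X48.426 Y89.694
M5
G0 X167.640 Y88.623
M3 S480
G1 X177.375 Y78.606 F2324
G1 X190.601 Y72.310
G1 X207.317 Y69.734
G1 X227.524 Y70.879
G1 X251.222 Y75.745
G1 X278.410 Y84.332
M5
G0 X117.672 Y128.216
M3 S820
G1 X111.034 Y119.274 F1210
G1 X102.641 Y113.659
G1 X92.494 Y111.370
G1 X80.593 Y112.408
G1 X66.937 Y116.772
G1 X51.527 Y124.463
M5
G0 X0.000 Y0.000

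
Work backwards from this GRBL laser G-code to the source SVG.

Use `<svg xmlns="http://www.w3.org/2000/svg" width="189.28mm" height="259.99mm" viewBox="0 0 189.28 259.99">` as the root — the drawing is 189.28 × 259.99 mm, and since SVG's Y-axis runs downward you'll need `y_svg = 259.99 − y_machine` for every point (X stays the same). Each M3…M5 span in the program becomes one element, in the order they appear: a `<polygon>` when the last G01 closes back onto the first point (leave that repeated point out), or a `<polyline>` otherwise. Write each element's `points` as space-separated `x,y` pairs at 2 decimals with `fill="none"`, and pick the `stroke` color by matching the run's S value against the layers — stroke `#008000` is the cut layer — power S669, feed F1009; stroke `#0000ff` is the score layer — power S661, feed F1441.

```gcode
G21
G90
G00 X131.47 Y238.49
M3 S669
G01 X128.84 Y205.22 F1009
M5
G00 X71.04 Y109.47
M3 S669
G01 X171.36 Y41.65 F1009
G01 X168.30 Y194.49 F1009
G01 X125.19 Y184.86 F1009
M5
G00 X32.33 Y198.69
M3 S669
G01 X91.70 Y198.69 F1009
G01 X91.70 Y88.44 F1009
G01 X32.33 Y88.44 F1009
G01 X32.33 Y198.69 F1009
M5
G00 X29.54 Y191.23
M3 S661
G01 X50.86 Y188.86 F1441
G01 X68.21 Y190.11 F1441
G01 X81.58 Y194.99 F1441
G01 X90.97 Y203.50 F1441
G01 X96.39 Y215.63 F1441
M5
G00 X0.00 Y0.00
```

<svg xmlns="http://www.w3.org/2000/svg" width="189.28mm" height="259.99mm" viewBox="0 0 189.28 259.99">
  <polyline points="131.47,21.50 128.84,54.77" fill="none" stroke="#008000"/>
  <polyline points="71.04,150.52 171.36,218.34 168.30,65.50 125.19,75.13" fill="none" stroke="#008000"/>
  <polygon points="32.33,61.30 91.70,61.30 91.70,171.55 32.33,171.55" fill="none" stroke="#008000"/>
  <polyline points="29.54,68.76 50.86,71.13 68.21,69.88 81.58,65.00 90.97,56.49 96.39,44.36" fill="none" stroke="#0000ff"/>
</svg>

y_svg = 259.99 − y_m.

[1] S669→`#008000` (cut); open run; points: 131.47,21.50 128.84,54.77

[2] S669→`#008000` (cut); open run; points: 71.04,150.52 171.36,218.34 168.30,65.50 125.19,75.13

[3] S669→`#008000` (cut); closed run; points: 32.33,61.30 91.70,61.30 91.70,171.55 32.33,171.55

[4] S661→`#0000ff` (score); open run; points: 29.54,68.76 50.86,71.13 68.21,69.88 81.58,65.00 90.97,56.49 96.39,44.36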